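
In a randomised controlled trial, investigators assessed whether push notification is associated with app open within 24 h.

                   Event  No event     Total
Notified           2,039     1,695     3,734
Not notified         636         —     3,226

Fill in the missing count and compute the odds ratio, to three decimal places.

The missing cell is in the unexposed row: 3226 − 636 = 2590.
So a = 2039, b = 1695, c = 636, d = 2590.
OR = (a·d)/(b·c) = (2039 × 2590) / (1695 × 636) = 5281010 / 1078020 = 4.89881

4.899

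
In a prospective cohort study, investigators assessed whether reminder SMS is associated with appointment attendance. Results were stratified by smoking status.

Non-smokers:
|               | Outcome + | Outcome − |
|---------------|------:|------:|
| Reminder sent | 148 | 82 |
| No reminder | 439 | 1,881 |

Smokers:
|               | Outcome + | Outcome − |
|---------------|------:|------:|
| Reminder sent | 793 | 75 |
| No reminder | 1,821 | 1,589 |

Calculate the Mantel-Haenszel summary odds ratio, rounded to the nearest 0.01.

8.77

OR_MH = Σ(aᵢdᵢ/nᵢ) / Σ(bᵢcᵢ/nᵢ), where nᵢ is the stratum total.
Stratum 1 (Non-smokers): n = 2550; a·d/n = 148·1881/2550 = 109.1718; b·c/n = 82·439/2550 = 14.1169
Stratum 2 (Smokers): n = 4278; a·d/n = 793·1589/4278 = 294.5482; b·c/n = 75·1821/4278 = 31.9250
OR_MH = (109.1718 + 294.5482) / (14.1169 + 31.9250) = 403.7199 / 46.0418 = 8.76855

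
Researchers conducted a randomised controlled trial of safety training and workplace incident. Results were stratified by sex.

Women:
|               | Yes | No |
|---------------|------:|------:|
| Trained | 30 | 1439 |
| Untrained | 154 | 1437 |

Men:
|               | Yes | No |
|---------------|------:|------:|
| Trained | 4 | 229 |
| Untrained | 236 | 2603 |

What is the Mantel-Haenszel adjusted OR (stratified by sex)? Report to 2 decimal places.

0.19

OR_MH = Σ(aᵢdᵢ/nᵢ) / Σ(bᵢcᵢ/nᵢ), where nᵢ is the stratum total.
Stratum 1 (Women): n = 3060; a·d/n = 30·1437/3060 = 14.0882; b·c/n = 1439·154/3060 = 72.4203
Stratum 2 (Men): n = 3072; a·d/n = 4·2603/3072 = 3.3893; b·c/n = 229·236/3072 = 17.5924
OR_MH = (14.0882 + 3.3893) / (72.4203 + 17.5924) = 17.4776 / 90.0127 = 0.19417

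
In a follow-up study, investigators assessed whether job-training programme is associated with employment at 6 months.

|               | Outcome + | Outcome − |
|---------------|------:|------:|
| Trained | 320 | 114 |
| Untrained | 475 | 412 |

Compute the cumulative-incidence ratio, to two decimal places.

1.38

Cells: a = 320, b = 114, c = 475, d = 412.
Risk in exposed = 320/434 = 0.73733; risk in unexposed = 475/887 = 0.53551.
RR = 0.73733 / 0.53551 = 1.37686
The risk among the exposed is 1.38 times that among the unexposed.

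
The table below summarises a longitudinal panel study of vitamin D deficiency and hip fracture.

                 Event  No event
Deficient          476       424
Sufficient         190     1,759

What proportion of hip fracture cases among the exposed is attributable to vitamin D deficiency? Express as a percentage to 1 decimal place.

Cells: a = 476, b = 424, c = 190, d = 1759.
Risk in exposed = 476/900 = 0.52889; risk in unexposed = 190/1949 = 0.09749.
RR = 0.52889/0.09749 = 5.42529
AR% = (RR − 1)/RR × 100 = (5.42529 − 1)/5.42529 × 100 = 81.5678%

81.6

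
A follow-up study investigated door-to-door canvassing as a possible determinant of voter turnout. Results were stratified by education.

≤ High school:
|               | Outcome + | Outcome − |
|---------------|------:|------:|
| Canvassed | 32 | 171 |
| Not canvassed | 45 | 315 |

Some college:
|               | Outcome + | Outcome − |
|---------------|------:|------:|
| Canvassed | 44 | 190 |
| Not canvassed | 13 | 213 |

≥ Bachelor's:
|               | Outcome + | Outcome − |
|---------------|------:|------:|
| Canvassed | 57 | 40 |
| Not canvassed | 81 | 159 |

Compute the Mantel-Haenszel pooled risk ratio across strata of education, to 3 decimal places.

1.791

RR_MH = Σ(aᵢ·n₀ᵢ/nᵢ) / Σ(cᵢ·n₁ᵢ/nᵢ), with n₁ᵢ = aᵢ+bᵢ (exposed), n₀ᵢ = cᵢ+dᵢ (unexposed), nᵢ = n₁ᵢ+n₀ᵢ.
Stratum 1 (≤ High school): n₁ = 203, n₀ = 360, n = 563; a·n₀/n = 32·360/563 = 20.4618; c·n₁/n = 45·203/563 = 16.2256
Stratum 2 (Some college): n₁ = 234, n₀ = 226, n = 460; a·n₀/n = 44·226/460 = 21.6174; c·n₁/n = 13·234/460 = 6.6130
Stratum 3 (≥ Bachelor's): n₁ = 97, n₀ = 240, n = 337; a·n₀/n = 57·240/337 = 40.5935; c·n₁/n = 81·97/337 = 23.3145
RR_MH = (20.4618 + 21.6174 + 40.5935) / (16.2256 + 6.6130 + 23.3145) = 82.6727 / 46.1532 = 1.79127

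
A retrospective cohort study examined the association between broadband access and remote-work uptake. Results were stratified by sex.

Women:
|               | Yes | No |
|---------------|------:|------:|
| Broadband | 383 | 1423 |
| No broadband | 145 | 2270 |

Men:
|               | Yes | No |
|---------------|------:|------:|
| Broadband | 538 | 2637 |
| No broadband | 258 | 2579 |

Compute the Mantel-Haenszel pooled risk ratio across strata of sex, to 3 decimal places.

RR_MH = Σ(aᵢ·n₀ᵢ/nᵢ) / Σ(cᵢ·n₁ᵢ/nᵢ), with n₁ᵢ = aᵢ+bᵢ (exposed), n₀ᵢ = cᵢ+dᵢ (unexposed), nᵢ = n₁ᵢ+n₀ᵢ.
Stratum 1 (Women): n₁ = 1806, n₀ = 2415, n = 4221; a·n₀/n = 383·2415/4221 = 219.1294; c·n₁/n = 145·1806/4221 = 62.0398
Stratum 2 (Men): n₁ = 3175, n₀ = 2837, n = 6012; a·n₀/n = 538·2837/6012 = 253.8766; c·n₁/n = 258·3175/6012 = 136.2525
RR_MH = (219.1294 + 253.8766) / (62.0398 + 136.2525) = 473.0059 / 198.2923 = 2.38540

2.385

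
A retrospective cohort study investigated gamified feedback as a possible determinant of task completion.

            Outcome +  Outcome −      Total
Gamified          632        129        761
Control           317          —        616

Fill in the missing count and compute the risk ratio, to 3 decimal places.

The missing cell is in the unexposed row: 616 − 317 = 299.
So a = 632, b = 129, c = 317, d = 299.
RR = [a/(a+b)] / [c/(c+d)] = (632/761) / (317/616) = 0.83049/0.51461 = 1.61382

1.614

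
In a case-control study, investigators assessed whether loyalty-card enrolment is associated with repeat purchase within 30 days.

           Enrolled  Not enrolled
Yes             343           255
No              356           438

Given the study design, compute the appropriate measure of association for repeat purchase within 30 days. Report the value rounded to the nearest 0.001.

Reading the table with exposure as columns: a = 343 (Enrolled, case), b = 356 (Enrolled, non-case), c = 255 (Not enrolled, case), d = 438.
This is a case-control study: participants were sampled on outcome status, so risks in the source population cannot be estimated directly — relative risk is not valid here. The odds ratio is the appropriate measure.
OR = (a·d)/(b·c) = (343 × 438) / (356 × 255) = 150234 / 90780 = 1.65492

1.655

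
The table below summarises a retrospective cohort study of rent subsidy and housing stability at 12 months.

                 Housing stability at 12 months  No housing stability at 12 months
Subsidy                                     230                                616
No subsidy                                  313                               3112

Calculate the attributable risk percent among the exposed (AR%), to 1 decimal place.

66.4

Cells: a = 230, b = 616, c = 313, d = 3112.
Risk in exposed = 230/846 = 0.27187; risk in unexposed = 313/3425 = 0.09139.
RR = 0.27187/0.09139 = 2.97491
AR% = (RR − 1)/RR × 100 = (2.97491 − 1)/2.97491 × 100 = 66.3855%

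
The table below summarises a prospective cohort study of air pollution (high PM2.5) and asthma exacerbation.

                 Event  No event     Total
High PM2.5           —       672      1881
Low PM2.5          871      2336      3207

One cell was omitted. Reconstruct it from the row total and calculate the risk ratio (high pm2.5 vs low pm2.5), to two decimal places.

The missing cell is in the exposed row: 1881 − 672 = 1209.
So a = 1209, b = 672, c = 871, d = 2336.
RR = [a/(a+b)] / [c/(c+d)] = (1209/1881) / (871/3207) = 0.64274/0.27159 = 2.36656

2.37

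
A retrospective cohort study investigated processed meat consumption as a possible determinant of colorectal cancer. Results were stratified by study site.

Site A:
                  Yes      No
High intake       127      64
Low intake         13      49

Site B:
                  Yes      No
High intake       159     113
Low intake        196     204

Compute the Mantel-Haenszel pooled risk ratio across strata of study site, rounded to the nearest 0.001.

1.411

RR_MH = Σ(aᵢ·n₀ᵢ/nᵢ) / Σ(cᵢ·n₁ᵢ/nᵢ), with n₁ᵢ = aᵢ+bᵢ (exposed), n₀ᵢ = cᵢ+dᵢ (unexposed), nᵢ = n₁ᵢ+n₀ᵢ.
Stratum 1 (Site A): n₁ = 191, n₀ = 62, n = 253; a·n₀/n = 127·62/253 = 31.1225; c·n₁/n = 13·191/253 = 9.8142
Stratum 2 (Site B): n₁ = 272, n₀ = 400, n = 672; a·n₀/n = 159·400/672 = 94.6429; c·n₁/n = 196·272/672 = 79.3333
RR_MH = (31.1225 + 94.6429) / (9.8142 + 79.3333) = 125.7654 / 89.1476 = 1.41076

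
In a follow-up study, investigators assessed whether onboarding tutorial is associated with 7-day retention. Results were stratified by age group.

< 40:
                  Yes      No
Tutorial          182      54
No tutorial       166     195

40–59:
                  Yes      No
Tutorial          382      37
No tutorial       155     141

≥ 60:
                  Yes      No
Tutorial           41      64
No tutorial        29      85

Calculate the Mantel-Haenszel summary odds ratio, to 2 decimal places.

4.78

OR_MH = Σ(aᵢdᵢ/nᵢ) / Σ(bᵢcᵢ/nᵢ), where nᵢ is the stratum total.
Stratum 1 (< 40): n = 597; a·d/n = 182·195/597 = 59.4472; b·c/n = 54·166/597 = 15.0151
Stratum 2 (40–59): n = 715; a·d/n = 382·141/715 = 75.3315; b·c/n = 37·155/715 = 8.0210
Stratum 3 (≥ 60): n = 219; a·d/n = 41·85/219 = 15.9132; b·c/n = 64·29/219 = 8.4749
OR_MH = (59.4472 + 75.3315 + 15.9132) / (15.0151 + 8.0210 + 8.4749) = 150.6919 / 31.5109 = 4.78221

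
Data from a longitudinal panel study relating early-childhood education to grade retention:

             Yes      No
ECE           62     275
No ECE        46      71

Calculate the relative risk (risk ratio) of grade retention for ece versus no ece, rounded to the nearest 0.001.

Cells: a = 62, b = 275, c = 46, d = 71.
Risk in exposed = 62/337 = 0.18398; risk in unexposed = 46/117 = 0.39316.
RR = 0.18398 / 0.39316 = 0.46794
The risk is 53% lower among the exposed than among the unexposed.

0.468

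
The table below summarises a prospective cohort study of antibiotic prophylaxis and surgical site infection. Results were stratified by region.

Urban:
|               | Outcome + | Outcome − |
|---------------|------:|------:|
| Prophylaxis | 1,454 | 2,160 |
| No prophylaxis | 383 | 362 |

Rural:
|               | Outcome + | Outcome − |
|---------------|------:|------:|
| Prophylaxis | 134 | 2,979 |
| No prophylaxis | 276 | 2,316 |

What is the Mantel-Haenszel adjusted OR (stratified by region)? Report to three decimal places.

OR_MH = Σ(aᵢdᵢ/nᵢ) / Σ(bᵢcᵢ/nᵢ), where nᵢ is the stratum total.
Stratum 1 (Urban): n = 4359; a·d/n = 1454·362/4359 = 120.7497; b·c/n = 2160·383/4359 = 189.7866
Stratum 2 (Rural): n = 5705; a·d/n = 134·2316/5705 = 54.3986; b·c/n = 2979·276/5705 = 144.1199
OR_MH = (120.7497 + 54.3986) / (189.7866 + 144.1199) = 175.1483 / 333.9065 = 0.52454

0.525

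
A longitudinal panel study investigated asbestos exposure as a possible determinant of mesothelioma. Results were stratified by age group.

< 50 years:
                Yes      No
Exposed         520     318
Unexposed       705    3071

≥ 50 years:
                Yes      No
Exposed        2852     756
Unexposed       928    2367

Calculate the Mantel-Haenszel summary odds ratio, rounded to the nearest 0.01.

OR_MH = Σ(aᵢdᵢ/nᵢ) / Σ(bᵢcᵢ/nᵢ), where nᵢ is the stratum total.
Stratum 1 (< 50 years): n = 4614; a·d/n = 520·3071/4614 = 346.1032; b·c/n = 318·705/4614 = 48.5891
Stratum 2 (≥ 50 years): n = 6903; a·d/n = 2852·2367/6903 = 977.9348; b·c/n = 756·928/6903 = 101.6323
OR_MH = (346.1032 + 977.9348) / (48.5891 + 101.6323) = 1324.0380 / 150.2214 = 8.81391

8.81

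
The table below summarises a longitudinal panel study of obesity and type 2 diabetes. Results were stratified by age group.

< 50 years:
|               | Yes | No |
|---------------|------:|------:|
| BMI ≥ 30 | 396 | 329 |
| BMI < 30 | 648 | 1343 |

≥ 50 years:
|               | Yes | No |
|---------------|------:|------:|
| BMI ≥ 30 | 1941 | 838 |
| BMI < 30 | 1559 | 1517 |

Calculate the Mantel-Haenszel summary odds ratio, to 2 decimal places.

OR_MH = Σ(aᵢdᵢ/nᵢ) / Σ(bᵢcᵢ/nᵢ), where nᵢ is the stratum total.
Stratum 1 (< 50 years): n = 2716; a·d/n = 396·1343/2716 = 195.8130; b·c/n = 329·648/2716 = 78.4948
Stratum 2 (≥ 50 years): n = 5855; a·d/n = 1941·1517/5855 = 502.9030; b·c/n = 838·1559/5855 = 223.1327
OR_MH = (195.8130 + 502.9030) / (78.4948 + 223.1327) = 698.7159 / 301.6276 = 2.31649

2.32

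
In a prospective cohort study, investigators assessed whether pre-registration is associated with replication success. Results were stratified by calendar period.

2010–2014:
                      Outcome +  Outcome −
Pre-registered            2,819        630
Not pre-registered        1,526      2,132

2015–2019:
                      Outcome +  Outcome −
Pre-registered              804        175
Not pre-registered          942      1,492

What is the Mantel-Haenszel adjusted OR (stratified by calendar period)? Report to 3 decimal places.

OR_MH = Σ(aᵢdᵢ/nᵢ) / Σ(bᵢcᵢ/nᵢ), where nᵢ is the stratum total.
Stratum 1 (2010–2014): n = 7107; a·d/n = 2819·2132/7107 = 845.6603; b·c/n = 630·1526/7107 = 135.2723
Stratum 2 (2015–2019): n = 3413; a·d/n = 804·1492/3413 = 351.4703; b·c/n = 175·942/3413 = 48.3006
OR_MH = (845.6603 + 351.4703) / (135.2723 + 48.3006) = 1197.1306 / 183.5729 = 6.52128

6.521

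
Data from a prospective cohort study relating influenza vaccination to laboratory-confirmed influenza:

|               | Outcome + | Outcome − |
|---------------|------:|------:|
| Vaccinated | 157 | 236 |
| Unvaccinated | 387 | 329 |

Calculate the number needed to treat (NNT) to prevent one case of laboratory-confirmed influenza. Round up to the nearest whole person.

Risk in treated group = 157/393 = 0.39949; risk in control = 387/716 = 0.54050.
Absolute risk reduction = 0.54050 − 0.39949 = 0.14101
NNT = 1 / ARR = 1 / 0.14101 = 7.092 → round up → 8

8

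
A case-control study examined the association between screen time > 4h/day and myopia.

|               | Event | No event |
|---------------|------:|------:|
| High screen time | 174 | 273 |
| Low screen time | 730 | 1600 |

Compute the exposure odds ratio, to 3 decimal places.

1.397

Cells: a = 174, b = 273, c = 730, d = 1600.
OR = (a·d)/(b·c) = (174 × 1600) / (273 × 730) = 278400 / 199290 = 1.39696
The odds of myopia are about 1.40 times as high in the high screen time group.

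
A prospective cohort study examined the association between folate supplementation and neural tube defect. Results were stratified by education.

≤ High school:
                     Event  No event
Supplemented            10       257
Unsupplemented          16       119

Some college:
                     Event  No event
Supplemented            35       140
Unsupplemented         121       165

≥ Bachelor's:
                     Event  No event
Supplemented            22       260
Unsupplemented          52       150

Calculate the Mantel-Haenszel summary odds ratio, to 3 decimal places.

0.298

OR_MH = Σ(aᵢdᵢ/nᵢ) / Σ(bᵢcᵢ/nᵢ), where nᵢ is the stratum total.
Stratum 1 (≤ High school): n = 402; a·d/n = 10·119/402 = 2.9602; b·c/n = 257·16/402 = 10.2289
Stratum 2 (Some college): n = 461; a·d/n = 35·165/461 = 12.5271; b·c/n = 140·121/461 = 36.7462
Stratum 3 (≥ Bachelor's): n = 484; a·d/n = 22·150/484 = 6.8182; b·c/n = 260·52/484 = 27.9339
OR_MH = (2.9602 + 12.5271 + 6.8182) / (10.2289 + 36.7462 + 27.9339) = 22.3055 / 74.9089 = 0.29777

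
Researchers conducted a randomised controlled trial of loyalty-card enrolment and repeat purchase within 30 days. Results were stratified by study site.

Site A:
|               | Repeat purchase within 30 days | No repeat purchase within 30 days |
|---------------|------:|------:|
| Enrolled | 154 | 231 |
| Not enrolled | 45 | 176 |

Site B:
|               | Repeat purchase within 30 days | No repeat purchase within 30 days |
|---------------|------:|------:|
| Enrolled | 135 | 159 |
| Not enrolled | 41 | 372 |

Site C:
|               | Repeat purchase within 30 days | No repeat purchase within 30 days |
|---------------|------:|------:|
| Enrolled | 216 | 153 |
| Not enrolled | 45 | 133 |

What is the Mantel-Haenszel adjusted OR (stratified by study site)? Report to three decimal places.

4.319

OR_MH = Σ(aᵢdᵢ/nᵢ) / Σ(bᵢcᵢ/nᵢ), where nᵢ is the stratum total.
Stratum 1 (Site A): n = 606; a·d/n = 154·176/606 = 44.7261; b·c/n = 231·45/606 = 17.1535
Stratum 2 (Site B): n = 707; a·d/n = 135·372/707 = 71.0325; b·c/n = 159·41/707 = 9.2207
Stratum 3 (Site C): n = 547; a·d/n = 216·133/547 = 52.5192; b·c/n = 153·45/547 = 12.5868
OR_MH = (44.7261 + 71.0325 + 52.5192) / (17.1535 + 9.2207 + 12.5868) = 168.2778 / 38.9610 = 4.31914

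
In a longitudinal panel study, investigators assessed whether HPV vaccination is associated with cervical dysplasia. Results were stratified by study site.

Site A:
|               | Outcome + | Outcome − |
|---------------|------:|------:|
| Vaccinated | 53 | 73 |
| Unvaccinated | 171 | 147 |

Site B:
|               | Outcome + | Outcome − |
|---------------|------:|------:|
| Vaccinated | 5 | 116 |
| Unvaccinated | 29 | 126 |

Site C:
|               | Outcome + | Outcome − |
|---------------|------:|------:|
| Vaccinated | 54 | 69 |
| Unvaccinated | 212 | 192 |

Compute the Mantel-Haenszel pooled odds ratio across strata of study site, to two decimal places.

OR_MH = Σ(aᵢdᵢ/nᵢ) / Σ(bᵢcᵢ/nᵢ), where nᵢ is the stratum total.
Stratum 1 (Site A): n = 444; a·d/n = 53·147/444 = 17.5473; b·c/n = 73·171/444 = 28.1149
Stratum 2 (Site B): n = 276; a·d/n = 5·126/276 = 2.2826; b·c/n = 116·29/276 = 12.1884
Stratum 3 (Site C): n = 527; a·d/n = 54·192/527 = 19.6736; b·c/n = 69·212/527 = 27.7571
OR_MH = (17.5473 + 2.2826 + 19.6736) / (28.1149 + 12.1884 + 27.7571) = 39.5035 / 68.0604 = 0.58042

0.58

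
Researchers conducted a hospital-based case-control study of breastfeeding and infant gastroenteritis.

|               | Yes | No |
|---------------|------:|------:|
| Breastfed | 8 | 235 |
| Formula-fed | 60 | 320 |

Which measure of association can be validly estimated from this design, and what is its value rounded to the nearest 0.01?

0.18

Cells: a = 8, b = 235, c = 60, d = 320.
This is a hospital-based case-control study: participants were sampled on outcome status, so risks in the source population cannot be estimated directly — relative risk is not valid here. The odds ratio is the appropriate measure.
OR = (a·d)/(b·c) = (8 × 320) / (235 × 60) = 2560 / 14100 = 0.18156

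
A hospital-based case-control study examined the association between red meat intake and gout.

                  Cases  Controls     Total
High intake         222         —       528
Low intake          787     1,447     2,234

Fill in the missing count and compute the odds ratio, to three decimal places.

The missing cell is in the exposed row: 528 − 222 = 306.
So a = 222, b = 306, c = 787, d = 1447.
OR = (a·d)/(b·c) = (222 × 1447) / (306 × 787) = 321234 / 240822 = 1.33391

1.334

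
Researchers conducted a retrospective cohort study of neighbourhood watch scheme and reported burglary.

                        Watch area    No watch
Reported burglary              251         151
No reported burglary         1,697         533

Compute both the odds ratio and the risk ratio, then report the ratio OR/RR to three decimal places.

Reading the table with exposure as columns: a = 251 (Watch area, case), b = 1697 (Watch area, non-case), c = 151 (No watch, case), d = 533.
OR = (251·533)/(1697·151) = 133783/256247 = 0.52209
Risk in exposed = 251/1948 = 0.12885; risk in unexposed = 151/684 = 0.22076; RR = 0.58367
OR/RR = 0.52209 / 0.58367 = 0.89450
The outcome is not rare, so the OR lies further from 1 than the RR.

0.894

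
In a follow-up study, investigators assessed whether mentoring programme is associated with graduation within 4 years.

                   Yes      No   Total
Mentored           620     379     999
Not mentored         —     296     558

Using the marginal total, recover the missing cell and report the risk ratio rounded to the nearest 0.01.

The missing cell is in the unexposed row: 558 − 296 = 262.
So a = 620, b = 379, c = 262, d = 296.
RR = [a/(a+b)] / [c/(c+d)] = (620/999) / (262/558) = 0.62062/0.46953 = 1.32178

1.32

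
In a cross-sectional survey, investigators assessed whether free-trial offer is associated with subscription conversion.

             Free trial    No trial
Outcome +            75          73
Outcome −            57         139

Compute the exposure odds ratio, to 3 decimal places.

Reading the table with exposure as columns: a = 75 (Free trial, case), b = 57 (Free trial, non-case), c = 73 (No trial, case), d = 139.
OR = (a·d)/(b·c) = (75 × 139) / (57 × 73) = 10425 / 4161 = 2.50541
The odds of subscription conversion are about 2.51 times as high in the free trial group.

2.505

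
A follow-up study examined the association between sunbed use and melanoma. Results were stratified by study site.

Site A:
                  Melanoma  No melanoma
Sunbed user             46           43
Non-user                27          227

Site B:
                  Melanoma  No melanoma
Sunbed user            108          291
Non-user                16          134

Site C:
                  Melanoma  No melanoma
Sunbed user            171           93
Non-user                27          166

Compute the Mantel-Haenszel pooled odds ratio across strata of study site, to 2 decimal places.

OR_MH = Σ(aᵢdᵢ/nᵢ) / Σ(bᵢcᵢ/nᵢ), where nᵢ is the stratum total.
Stratum 1 (Site A): n = 343; a·d/n = 46·227/343 = 30.4431; b·c/n = 43·27/343 = 3.3848
Stratum 2 (Site B): n = 549; a·d/n = 108·134/549 = 26.3607; b·c/n = 291·16/549 = 8.4809
Stratum 3 (Site C): n = 457; a·d/n = 171·166/457 = 62.1138; b·c/n = 93·27/457 = 5.4945
OR_MH = (30.4431 + 26.3607 + 62.1138) / (3.3848 + 8.4809 + 5.4945) = 118.9176 / 17.3602 = 6.85000

6.85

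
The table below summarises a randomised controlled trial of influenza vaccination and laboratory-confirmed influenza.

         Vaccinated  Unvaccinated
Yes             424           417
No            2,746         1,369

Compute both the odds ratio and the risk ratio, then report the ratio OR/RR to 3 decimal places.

Reading the table with exposure as columns: a = 424 (Vaccinated, case), b = 2746 (Vaccinated, non-case), c = 417 (Unvaccinated, case), d = 1369.
OR = (424·1369)/(2746·417) = 580456/1145082 = 0.50691
Risk in exposed = 424/3170 = 0.13375; risk in unexposed = 417/1786 = 0.23348; RR = 0.57286
OR/RR = 0.50691 / 0.57286 = 0.88487
The outcome is not rare, so the OR lies further from 1 than the RR.

0.885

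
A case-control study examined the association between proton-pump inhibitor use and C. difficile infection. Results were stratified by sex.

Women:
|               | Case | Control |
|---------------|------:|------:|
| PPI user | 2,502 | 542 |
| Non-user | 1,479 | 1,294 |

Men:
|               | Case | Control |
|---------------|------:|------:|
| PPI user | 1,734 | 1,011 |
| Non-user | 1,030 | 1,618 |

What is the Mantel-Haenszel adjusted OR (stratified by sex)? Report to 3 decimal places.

OR_MH = Σ(aᵢdᵢ/nᵢ) / Σ(bᵢcᵢ/nᵢ), where nᵢ is the stratum total.
Stratum 1 (Women): n = 5817; a·d/n = 2502·1294/5817 = 556.5735; b·c/n = 542·1479/5817 = 137.8061
Stratum 2 (Men): n = 5393; a·d/n = 1734·1618/5393 = 520.2322; b·c/n = 1011·1030/5393 = 193.0892
OR_MH = (556.5735 + 520.2322) / (137.8061 + 193.0892) = 1076.8056 / 330.8953 = 3.25422

3.254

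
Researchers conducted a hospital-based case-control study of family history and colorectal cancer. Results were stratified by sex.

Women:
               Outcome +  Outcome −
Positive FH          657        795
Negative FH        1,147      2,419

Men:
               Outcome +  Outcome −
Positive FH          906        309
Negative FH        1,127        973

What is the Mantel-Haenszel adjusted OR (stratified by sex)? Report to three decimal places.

2.032

OR_MH = Σ(aᵢdᵢ/nᵢ) / Σ(bᵢcᵢ/nᵢ), where nᵢ is the stratum total.
Stratum 1 (Women): n = 5018; a·d/n = 657·2419/5018 = 316.7164; b·c/n = 795·1147/5018 = 181.7188
Stratum 2 (Men): n = 3315; a·d/n = 906·973/3315 = 265.9240; b·c/n = 309·1127/3315 = 105.0507
OR_MH = (316.7164 + 265.9240) / (181.7188 + 105.0507) = 582.6404 / 286.7695 = 2.03174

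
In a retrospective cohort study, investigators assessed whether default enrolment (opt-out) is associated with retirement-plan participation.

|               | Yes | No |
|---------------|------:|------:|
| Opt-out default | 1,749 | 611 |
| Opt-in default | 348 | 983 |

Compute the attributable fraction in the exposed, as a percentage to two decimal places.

Cells: a = 1749, b = 611, c = 348, d = 983.
Risk in exposed = 1749/2360 = 0.74110; risk in unexposed = 348/1331 = 0.26146.
RR = 0.74110/0.26146 = 2.83450
AR% = (RR − 1)/RR × 100 = (2.83450 − 1)/2.83450 × 100 = 64.7204%

64.72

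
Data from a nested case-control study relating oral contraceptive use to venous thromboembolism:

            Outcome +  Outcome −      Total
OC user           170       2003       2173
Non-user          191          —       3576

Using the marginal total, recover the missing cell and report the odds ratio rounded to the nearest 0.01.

1.50

The missing cell is in the unexposed row: 3576 − 191 = 3385.
So a = 170, b = 2003, c = 191, d = 3385.
OR = (a·d)/(b·c) = (170 × 3385) / (2003 × 191) = 575450 / 382573 = 1.50416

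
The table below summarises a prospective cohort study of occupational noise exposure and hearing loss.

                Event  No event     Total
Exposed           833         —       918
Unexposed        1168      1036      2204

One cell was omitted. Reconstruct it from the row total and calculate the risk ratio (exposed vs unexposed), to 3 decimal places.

The missing cell is in the exposed row: 918 − 833 = 85.
So a = 833, b = 85, c = 1168, d = 1036.
RR = [a/(a+b)] / [c/(c+d)] = (833/918) / (1168/2204) = 0.90741/0.52995 = 1.71227

1.712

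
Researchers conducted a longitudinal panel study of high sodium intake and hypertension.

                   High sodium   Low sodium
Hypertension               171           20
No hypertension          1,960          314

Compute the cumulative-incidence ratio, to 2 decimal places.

1.34

Reading the table with exposure as columns: a = 171 (High sodium, case), b = 1960 (High sodium, non-case), c = 20 (Low sodium, case), d = 314.
Risk in exposed = 171/2131 = 0.08024; risk in unexposed = 20/334 = 0.05988.
RR = 0.08024 / 0.05988 = 1.34008
The risk among the exposed is 1.34 times that among the unexposed.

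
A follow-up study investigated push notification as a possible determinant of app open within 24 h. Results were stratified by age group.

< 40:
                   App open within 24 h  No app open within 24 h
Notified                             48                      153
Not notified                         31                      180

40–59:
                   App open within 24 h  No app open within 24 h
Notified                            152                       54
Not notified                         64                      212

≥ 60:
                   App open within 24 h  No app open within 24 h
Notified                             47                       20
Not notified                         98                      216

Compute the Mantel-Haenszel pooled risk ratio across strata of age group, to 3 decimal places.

2.518

RR_MH = Σ(aᵢ·n₀ᵢ/nᵢ) / Σ(cᵢ·n₁ᵢ/nᵢ), with n₁ᵢ = aᵢ+bᵢ (exposed), n₀ᵢ = cᵢ+dᵢ (unexposed), nᵢ = n₁ᵢ+n₀ᵢ.
Stratum 1 (< 40): n₁ = 201, n₀ = 211, n = 412; a·n₀/n = 48·211/412 = 24.5825; c·n₁/n = 31·201/412 = 15.1238
Stratum 2 (40–59): n₁ = 206, n₀ = 276, n = 482; a·n₀/n = 152·276/482 = 87.0373; c·n₁/n = 64·206/482 = 27.3527
Stratum 3 (≥ 60): n₁ = 67, n₀ = 314, n = 381; a·n₀/n = 47·314/381 = 38.7349; c·n₁/n = 98·67/381 = 17.2336
RR_MH = (24.5825 + 87.0373 + 38.7349) / (15.1238 + 27.3527 + 17.2336) = 150.3548 / 59.7101 = 2.51808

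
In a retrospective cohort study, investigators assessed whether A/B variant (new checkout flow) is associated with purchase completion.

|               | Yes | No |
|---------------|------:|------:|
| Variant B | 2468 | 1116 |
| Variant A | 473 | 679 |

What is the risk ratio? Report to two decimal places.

Cells: a = 2468, b = 1116, c = 473, d = 679.
Risk in exposed = 2468/3584 = 0.68862; risk in unexposed = 473/1152 = 0.41059.
RR = 0.68862 / 0.41059 = 1.67714
The risk among the exposed is 1.68 times that among the unexposed.

1.68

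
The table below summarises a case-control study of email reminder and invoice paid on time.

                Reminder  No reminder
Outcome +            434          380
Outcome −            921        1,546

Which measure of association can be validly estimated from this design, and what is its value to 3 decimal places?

1.917

Reading the table with exposure as columns: a = 434 (Reminder, case), b = 921 (Reminder, non-case), c = 380 (No reminder, case), d = 1546.
This is a case-control study: participants were sampled on outcome status, so risks in the source population cannot be estimated directly — relative risk is not valid here. The odds ratio is the appropriate measure.
OR = (a·d)/(b·c) = (434 × 1546) / (921 × 380) = 670964 / 349980 = 1.91715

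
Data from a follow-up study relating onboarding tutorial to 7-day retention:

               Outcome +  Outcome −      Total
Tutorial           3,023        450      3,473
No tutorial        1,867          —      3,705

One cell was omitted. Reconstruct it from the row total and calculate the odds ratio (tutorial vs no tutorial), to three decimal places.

The missing cell is in the unexposed row: 3705 − 1867 = 1838.
So a = 3023, b = 450, c = 1867, d = 1838.
OR = (a·d)/(b·c) = (3023 × 1838) / (450 × 1867) = 5556274 / 840150 = 6.61343

6.613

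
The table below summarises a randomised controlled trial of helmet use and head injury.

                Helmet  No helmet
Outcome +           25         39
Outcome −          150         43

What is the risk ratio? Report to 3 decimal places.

Reading the table with exposure as columns: a = 25 (Helmet, case), b = 150 (Helmet, non-case), c = 39 (No helmet, case), d = 43.
Risk in exposed = 25/175 = 0.14286; risk in unexposed = 39/82 = 0.47561.
RR = 0.14286 / 0.47561 = 0.30037
The risk is 70% lower among the exposed than among the unexposed.

0.300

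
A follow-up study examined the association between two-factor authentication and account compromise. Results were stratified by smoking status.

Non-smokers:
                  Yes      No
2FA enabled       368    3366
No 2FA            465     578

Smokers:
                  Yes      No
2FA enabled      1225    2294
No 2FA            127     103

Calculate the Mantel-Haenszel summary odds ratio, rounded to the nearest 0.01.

OR_MH = Σ(aᵢdᵢ/nᵢ) / Σ(bᵢcᵢ/nᵢ), where nᵢ is the stratum total.
Stratum 1 (Non-smokers): n = 4777; a·d/n = 368·578/4777 = 44.5267; b·c/n = 3366·465/4777 = 327.6512
Stratum 2 (Smokers): n = 3749; a·d/n = 1225·103/3749 = 33.6556; b·c/n = 2294·127/3749 = 77.7109
OR_MH = (44.5267 + 33.6556) / (327.6512 + 77.7109) = 78.1823 / 405.3621 = 0.19287

0.19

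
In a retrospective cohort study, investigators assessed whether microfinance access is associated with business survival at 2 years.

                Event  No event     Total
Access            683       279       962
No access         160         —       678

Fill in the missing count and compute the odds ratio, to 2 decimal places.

7.93

The missing cell is in the unexposed row: 678 − 160 = 518.
So a = 683, b = 279, c = 160, d = 518.
OR = (a·d)/(b·c) = (683 × 518) / (279 × 160) = 353794 / 44640 = 7.92549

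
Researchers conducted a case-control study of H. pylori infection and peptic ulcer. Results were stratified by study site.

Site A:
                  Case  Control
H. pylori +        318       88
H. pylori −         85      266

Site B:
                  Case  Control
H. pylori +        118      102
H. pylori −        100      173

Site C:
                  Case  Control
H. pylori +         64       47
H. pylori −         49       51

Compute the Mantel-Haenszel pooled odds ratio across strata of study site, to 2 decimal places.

4.06

OR_MH = Σ(aᵢdᵢ/nᵢ) / Σ(bᵢcᵢ/nᵢ), where nᵢ is the stratum total.
Stratum 1 (Site A): n = 757; a·d/n = 318·266/757 = 111.7411; b·c/n = 88·85/757 = 9.8811
Stratum 2 (Site B): n = 493; a·d/n = 118·173/493 = 41.4077; b·c/n = 102·100/493 = 20.6897
Stratum 3 (Site C): n = 211; a·d/n = 64·51/211 = 15.4692; b·c/n = 47·49/211 = 10.9147
OR_MH = (111.7411 + 41.4077 + 15.4692) / (9.8811 + 20.6897 + 10.9147) = 168.6180 / 41.4855 = 4.06451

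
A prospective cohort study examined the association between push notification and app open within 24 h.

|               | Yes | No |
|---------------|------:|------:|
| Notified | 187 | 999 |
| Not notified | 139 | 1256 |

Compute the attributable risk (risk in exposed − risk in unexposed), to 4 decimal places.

0.0580

Cells: a = 187, b = 999, c = 139, d = 1256.
Risk in exposed = 187/1186 = 0.157673; risk in unexposed = 139/1395 = 0.099642.
Risk difference = 0.157673 − 0.099642 = 0.058031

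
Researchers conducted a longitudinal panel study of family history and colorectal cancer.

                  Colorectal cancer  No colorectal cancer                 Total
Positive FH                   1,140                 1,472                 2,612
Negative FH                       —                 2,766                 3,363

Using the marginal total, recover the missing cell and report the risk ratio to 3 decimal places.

2.459

The missing cell is in the unexposed row: 3363 − 2766 = 597.
So a = 1140, b = 1472, c = 597, d = 2766.
RR = [a/(a+b)] / [c/(c+d)] = (1140/2612) / (597/3363) = 0.43645/0.17752 = 2.45858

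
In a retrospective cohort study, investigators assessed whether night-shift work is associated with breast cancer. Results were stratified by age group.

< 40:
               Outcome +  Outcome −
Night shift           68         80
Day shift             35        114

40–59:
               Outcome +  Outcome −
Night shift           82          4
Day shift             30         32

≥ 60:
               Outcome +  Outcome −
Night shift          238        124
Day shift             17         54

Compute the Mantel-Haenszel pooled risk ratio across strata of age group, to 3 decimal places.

RR_MH = Σ(aᵢ·n₀ᵢ/nᵢ) / Σ(cᵢ·n₁ᵢ/nᵢ), with n₁ᵢ = aᵢ+bᵢ (exposed), n₀ᵢ = cᵢ+dᵢ (unexposed), nᵢ = n₁ᵢ+n₀ᵢ.
Stratum 1 (< 40): n₁ = 148, n₀ = 149, n = 297; a·n₀/n = 68·149/297 = 34.1145; c·n₁/n = 35·148/297 = 17.4411
Stratum 2 (40–59): n₁ = 86, n₀ = 62, n = 148; a·n₀/n = 82·62/148 = 34.3514; c·n₁/n = 30·86/148 = 17.4324
Stratum 3 (≥ 60): n₁ = 362, n₀ = 71, n = 433; a·n₀/n = 238·71/433 = 39.0254; c·n₁/n = 17·362/433 = 14.2125
RR_MH = (34.1145 + 34.3514 + 39.0254) / (17.4411 + 17.4324 + 14.2125) = 107.4912 / 49.0860 = 2.18986

2.190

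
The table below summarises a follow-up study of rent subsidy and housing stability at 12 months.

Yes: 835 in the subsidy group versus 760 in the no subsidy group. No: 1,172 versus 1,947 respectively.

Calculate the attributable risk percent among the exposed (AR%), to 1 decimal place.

32.5

From the description: a = 835, b = 1172, c = 760, d = 1947.
Risk in exposed = 835/2007 = 0.41604; risk in unexposed = 760/2707 = 0.28075.
RR = 0.41604/0.28075 = 1.48188
AR% = (RR − 1)/RR × 100 = (1.48188 − 1)/1.48188 × 100 = 32.5183%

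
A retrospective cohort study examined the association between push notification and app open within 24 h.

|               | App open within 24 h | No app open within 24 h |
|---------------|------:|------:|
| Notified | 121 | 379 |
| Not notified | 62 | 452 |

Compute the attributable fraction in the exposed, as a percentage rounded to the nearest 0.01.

50.16

Cells: a = 121, b = 379, c = 62, d = 452.
Risk in exposed = 121/500 = 0.24200; risk in unexposed = 62/514 = 0.12062.
RR = 0.24200/0.12062 = 2.00626
AR% = (RR − 1)/RR × 100 = (2.00626 − 1)/2.00626 × 100 = 50.1560%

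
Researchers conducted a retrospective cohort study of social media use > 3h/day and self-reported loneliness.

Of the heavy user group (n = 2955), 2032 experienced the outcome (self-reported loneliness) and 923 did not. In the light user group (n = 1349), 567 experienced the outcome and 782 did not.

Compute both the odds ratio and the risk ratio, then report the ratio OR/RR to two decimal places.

1.86

From the description: a = 2032, b = 923, c = 567, d = 782.
OR = (2032·782)/(923·567) = 1589024/523341 = 3.03631
Risk in exposed = 2032/2955 = 0.68765; risk in unexposed = 567/1349 = 0.42031; RR = 1.63604
OR/RR = 3.03631 / 1.63604 = 1.85588
The outcome is not rare, so the OR lies further from 1 than the RR.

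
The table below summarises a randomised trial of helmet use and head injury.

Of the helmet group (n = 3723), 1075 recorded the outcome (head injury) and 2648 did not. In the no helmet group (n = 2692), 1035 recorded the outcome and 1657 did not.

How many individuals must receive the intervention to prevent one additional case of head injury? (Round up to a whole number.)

Risk in treated group = 1075/3723 = 0.28875; risk in control = 1035/2692 = 0.38447.
Absolute risk reduction = 0.38447 − 0.28875 = 0.09573
NNT = 1 / ARR = 1 / 0.09573 = 10.446 → round up → 11

11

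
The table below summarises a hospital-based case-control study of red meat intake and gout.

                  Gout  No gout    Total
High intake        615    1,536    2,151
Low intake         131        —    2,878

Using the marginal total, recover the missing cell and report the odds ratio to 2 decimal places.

The missing cell is in the unexposed row: 2878 − 131 = 2747.
So a = 615, b = 1536, c = 131, d = 2747.
OR = (a·d)/(b·c) = (615 × 2747) / (1536 × 131) = 1689405 / 201216 = 8.39598

8.40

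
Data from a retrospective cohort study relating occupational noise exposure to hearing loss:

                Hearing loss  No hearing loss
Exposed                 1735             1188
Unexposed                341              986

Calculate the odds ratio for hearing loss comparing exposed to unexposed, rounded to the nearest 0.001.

Cells: a = 1735, b = 1188, c = 341, d = 986.
OR = (a·d)/(b·c) = (1735 × 986) / (1188 × 341) = 1710710 / 405108 = 4.22285
The odds of hearing loss are about 4.22 times as high in the exposed group.

4.223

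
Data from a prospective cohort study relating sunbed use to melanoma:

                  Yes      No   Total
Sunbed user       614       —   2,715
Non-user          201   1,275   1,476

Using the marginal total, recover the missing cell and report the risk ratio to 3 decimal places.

The missing cell is in the exposed row: 2715 − 614 = 2101.
So a = 614, b = 2101, c = 201, d = 1275.
RR = [a/(a+b)] / [c/(c+d)] = (614/2715) / (201/1476) = 0.22615/0.13618 = 1.66069

1.661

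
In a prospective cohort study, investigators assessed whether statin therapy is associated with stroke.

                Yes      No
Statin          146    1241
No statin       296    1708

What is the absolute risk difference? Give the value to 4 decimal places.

Cells: a = 146, b = 1241, c = 296, d = 1708.
Risk in exposed = 146/1387 = 0.105263; risk in unexposed = 296/2004 = 0.147705.
Risk difference = 0.105263 − 0.147705 = -0.042441

-0.0424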